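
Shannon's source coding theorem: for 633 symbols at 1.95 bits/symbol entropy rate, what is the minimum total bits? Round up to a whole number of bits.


Minimum bits >= n * H = 633 * 1.95 = 1234.35, rounded up to a whole number of bits = 1235

1235 bits


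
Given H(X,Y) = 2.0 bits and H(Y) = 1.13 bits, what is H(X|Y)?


H(X|Y) = H(X,Y) - H(Y) = 2.0 - 1.13 = 0.87

0.87 bits


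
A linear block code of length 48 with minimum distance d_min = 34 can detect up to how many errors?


Detection capability = d_min - 1 = 34 - 1 = 33

33 errors


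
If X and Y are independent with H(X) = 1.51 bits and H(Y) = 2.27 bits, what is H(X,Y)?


For independent variables, H(X,Y) = H(X) + H(Y) = 1.51 + 2.27 = 3.78

3.78 bits


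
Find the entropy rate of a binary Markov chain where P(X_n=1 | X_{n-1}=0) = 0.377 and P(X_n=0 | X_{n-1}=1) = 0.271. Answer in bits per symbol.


Stationary distribution: pi_0 = p10/(p01+p10) = 0.4182, pi_1 = 0.5818. Entropy rate H' = pi_0*H(p01) + pi_1*H(p10) = 0.4182*0.9559 + 0.5818*0.8429 = 0.8902

0.8902 bits/symbol


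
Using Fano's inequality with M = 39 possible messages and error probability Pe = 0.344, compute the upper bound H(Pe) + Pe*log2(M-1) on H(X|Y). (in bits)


H(Pe) = -Pe*log2(Pe) - (1-Pe)*log2(1-Pe) = -0.344*log2(0.344) - 0.656*log2(0.656) = 0.529595 + 0.399000 = 0.9286. Pe*log2(M-1) = 0.344*log2(38) = 1.805287. Bound = H(Pe) + Pe*log2(M-1) = 0.529595 + 0.399000 + 1.805287 = 2.7339

2.7339 bits


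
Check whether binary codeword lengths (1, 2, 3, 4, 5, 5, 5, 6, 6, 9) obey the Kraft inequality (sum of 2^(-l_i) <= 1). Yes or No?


Kraft sum = sum(2^(-l_i)) = 1.0645, need <= 1. Result: violated (a binary prefix-free code with these lengths cannot exist)

No


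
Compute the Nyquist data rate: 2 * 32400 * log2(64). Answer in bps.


Rate = 2 * B * log2(M) = 2 * 32400 * 6.0 = 388800.0

388800.0 bps


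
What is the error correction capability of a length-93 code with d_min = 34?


Correction capability = floor((d-1)/2) = floor((34-1)/2) = 16

16 errors


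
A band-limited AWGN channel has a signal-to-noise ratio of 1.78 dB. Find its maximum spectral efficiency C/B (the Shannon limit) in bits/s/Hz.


SNR_linear = 10^(1.78/10) = 1.5066; C/B = log2(1 + SNR_linear) = log2(1 + 1.5066) = 1.3257

1.3257 bits/s/Hz


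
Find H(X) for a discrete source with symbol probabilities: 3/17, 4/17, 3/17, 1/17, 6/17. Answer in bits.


H = -sum(p_i * log2(p_i)). Terms: -(3/17)*log2(3/17) = 0.441618; -(4/17)*log2(4/17) = 0.491168; -(3/17)*log2(3/17) = 0.441618; -(1/17)*log2(1/17) = 0.240439; -(6/17)*log2(6/17) = 0.530294. H = 0.441618 + 0.491168 + 0.441618 + 0.240439 + 0.530294 = 2.1451

2.1451 bits


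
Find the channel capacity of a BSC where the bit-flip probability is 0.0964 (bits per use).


H(p) = -p*log2(p) - (1-p)*log2(1-p) = -0.0964*log2(0.0964) - 0.9036*log2(0.9036) = 0.325333 + 0.132146 = 0.4575. C = 1 - H(p) = 1 - 0.4575 = 0.5425

0.5425 bits


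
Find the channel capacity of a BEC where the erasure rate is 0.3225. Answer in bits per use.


C = 1 - epsilon = 1 - 0.3225 = 0.6775

0.6775 bits


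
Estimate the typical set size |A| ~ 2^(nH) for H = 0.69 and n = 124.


log2|A_typical| = nH = 124 * 0.69 = 85.56, so |A_typical| ~ 2^85.56 = 5.703e+25

5.703e+25


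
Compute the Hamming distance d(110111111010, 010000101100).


Count differing positions: ^ . . ^ ^ ^ . ^ . ^ ^ . = 7 differences

7


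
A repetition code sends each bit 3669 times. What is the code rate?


Rate = k/n = 1/3669

1/3669


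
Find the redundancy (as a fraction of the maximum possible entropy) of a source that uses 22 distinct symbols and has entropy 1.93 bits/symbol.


H_max = log2(K) = log2(22) = 4.4594 bits/symbol. Redundancy = 1 - H/H_max = 1 - 1.93/4.4594 = 1 - 0.4328 = 0.5672

0.5672


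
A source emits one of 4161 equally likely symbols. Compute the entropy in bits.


H = log2(n) = log2(4161) = 12.0227

12.0227 bits


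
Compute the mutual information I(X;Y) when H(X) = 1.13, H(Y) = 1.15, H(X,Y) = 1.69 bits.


I(X;Y) = H(X) + H(Y) - H(X,Y) = 1.13 + 1.15 - 1.69 = 0.59

0.59 bits


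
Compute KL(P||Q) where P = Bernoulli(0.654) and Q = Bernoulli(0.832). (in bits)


KL = p*log2(p/q) + (1-p)*log2((1-p)/(1-q)) = 0.654*log2(0.654/0.832) + 0.346*log2(0.346/0.168) = 0.1335

0.1335 bits


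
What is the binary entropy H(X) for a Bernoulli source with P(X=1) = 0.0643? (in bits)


H = -p*log2(p) - (1-p)*log2(1-p). -0.0643*log2(0.0643) = 0.254566; -0.9357*log2(0.9357) = 0.089717. H = 0.254566 + 0.089717 = 0.3443

0.3443 bits


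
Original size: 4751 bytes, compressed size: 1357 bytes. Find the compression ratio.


Ratio = original / compressed = 4751 / 1357 = 3.5011

3.5011


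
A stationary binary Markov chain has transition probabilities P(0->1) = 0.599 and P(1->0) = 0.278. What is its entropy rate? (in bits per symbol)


Stationary distribution: pi_0 = p10/(p01+p10) = 0.317, pi_1 = 0.683. Entropy rate H' = pi_0*H(p01) + pi_1*H(p10) = 0.317*0.9715 + 0.683*0.8527 = 0.8904

0.8904 bits/symbol


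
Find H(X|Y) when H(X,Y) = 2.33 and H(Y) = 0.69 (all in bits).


H(X|Y) = H(X,Y) - H(Y) = 2.33 - 0.69 = 1.64

1.64 bits


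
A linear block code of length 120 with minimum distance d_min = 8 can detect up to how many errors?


Detection capability = d_min - 1 = 8 - 1 = 7

7 errors


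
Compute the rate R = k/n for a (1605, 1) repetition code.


Rate = k/n = 1/1605

1/1605


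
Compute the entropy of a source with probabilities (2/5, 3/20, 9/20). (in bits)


H = -sum(p_i * log2(p_i)). Terms: -(2/5)*log2(2/5) = 0.528771; -(3/20)*log2(3/20) = 0.410545; -(9/20)*log2(9/20) = 0.518401. H = 0.528771 + 0.410545 + 0.518401 = 1.4577

1.4577 bits


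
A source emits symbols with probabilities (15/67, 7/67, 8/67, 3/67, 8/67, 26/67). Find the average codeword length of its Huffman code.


Huffman construction (repeatedly merge the two least-probable nodes; each merge adds 1 bit to every symbol beneath it): 3/67 + 7/67 = 10/67; 8/67 + 8/67 = 16/67; 10/67 + 15/67 = 25/67; 16/67 + 25/67 = 41/67; 26/67 + 41/67 = 1. Resulting codeword lengths (in the order the probabilities were given): (3, 4, 3, 4, 3, 1). L_avg = sum(p_i * l_i) = 15/67*3 + 7/67*4 + 8/67*3 + 3/67*4 + 8/67*3 + 26/67*1 = 159/67 = 2.3731

2.3731 bits


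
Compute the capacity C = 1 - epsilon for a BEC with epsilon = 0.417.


C = 1 - epsilon = 1 - 0.417 = 0.583

0.583 bits


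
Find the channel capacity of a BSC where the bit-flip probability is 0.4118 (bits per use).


H(p) = -p*log2(p) - (1-p)*log2(1-p) = -0.4118*log2(0.4118) - 0.5882*log2(0.5882) = 0.527098 + 0.450338 = 0.9774. C = 1 - H(p) = 1 - 0.9774 = 0.0226

0.0226 bits


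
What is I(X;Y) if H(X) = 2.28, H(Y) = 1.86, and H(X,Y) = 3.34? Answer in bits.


I(X;Y) = H(X) + H(Y) - H(X,Y) = 2.28 + 1.86 - 3.34 = 0.8

0.8 bits


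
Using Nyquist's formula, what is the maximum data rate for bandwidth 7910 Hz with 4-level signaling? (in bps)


Rate = 2 * B * log2(M) = 2 * 7910 * 2.0 = 31640.0

31640.0 bps


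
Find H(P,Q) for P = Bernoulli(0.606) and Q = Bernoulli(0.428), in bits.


H(P,Q) = -p*log2(q) - (1-p)*log2(1-q). -0.606*log2(0.428) = 0.741936; -0.394*log2(0.572) = 0.317530. H(P,Q) = 0.741936 + 0.317530 = 1.0595

1.0595 bits


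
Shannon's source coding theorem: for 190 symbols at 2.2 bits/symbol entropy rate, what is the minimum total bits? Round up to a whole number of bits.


Minimum bits >= n * H = 190 * 2.2 = 418.0, rounded up to a whole number of bits = 418

418 bits


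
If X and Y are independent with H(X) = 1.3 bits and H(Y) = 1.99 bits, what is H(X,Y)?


For independent variables, H(X,Y) = H(X) + H(Y) = 1.3 + 1.99 = 3.29

3.29 bits


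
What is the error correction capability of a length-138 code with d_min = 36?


Correction capability = floor((d-1)/2) = floor((36-1)/2) = 17

17 errors


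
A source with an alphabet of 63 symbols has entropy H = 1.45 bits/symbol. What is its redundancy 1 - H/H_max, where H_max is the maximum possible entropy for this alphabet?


H_max = log2(K) = log2(63) = 5.9773 bits/symbol. Redundancy = 1 - H/H_max = 1 - 1.45/5.9773 = 1 - 0.2426 = 0.7574

0.7574


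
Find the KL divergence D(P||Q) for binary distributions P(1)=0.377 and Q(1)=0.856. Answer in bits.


KL = p*log2(p/q) + (1-p)*log2((1-p)/(1-q)) = 0.377*log2(0.377/0.856) + 0.623*log2(0.623/0.144) = 0.8705

0.8705 bits


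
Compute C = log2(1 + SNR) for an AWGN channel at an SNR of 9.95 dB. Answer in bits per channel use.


SNR_linear = 10^(9.95/10) = 9.8855; C = log2(1 + SNR_linear) = log2(1 + 9.8855) = 3.4443

3.4443 bits/channel use


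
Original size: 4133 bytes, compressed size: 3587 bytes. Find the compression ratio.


Ratio = original / compressed = 4133 / 3587 = 1.1522

1.1522


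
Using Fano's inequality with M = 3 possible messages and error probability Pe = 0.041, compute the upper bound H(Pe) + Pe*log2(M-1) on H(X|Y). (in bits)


H(Pe) = -Pe*log2(Pe) - (1-Pe)*log2(1-Pe) = -0.041*log2(0.041) - 0.959*log2(0.959) = 0.188938 + 0.057921 = 0.2469. Pe*log2(M-1) = 0.041*log2(2) = 0.041000. Bound = H(Pe) + Pe*log2(M-1) = 0.188938 + 0.057921 + 0.041000 = 0.2879

0.2879 bits


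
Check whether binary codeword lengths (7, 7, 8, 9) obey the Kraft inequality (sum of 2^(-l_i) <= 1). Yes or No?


Kraft sum = sum(2^(-l_i)) = 0.0215, need <= 1. Result: satisfied (a binary prefix-free code with these lengths exists)

Yes


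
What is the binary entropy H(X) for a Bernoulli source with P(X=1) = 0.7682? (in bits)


H = -p*log2(p) - (1-p)*log2(1-p). -0.7682*log2(0.7682) = 0.292259; -0.2318*log2(0.2318) = 0.488877. H = 0.292259 + 0.488877 = 0.7811

0.7811 bits


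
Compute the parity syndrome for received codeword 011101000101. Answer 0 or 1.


Syndrome = XOR of all bits = 0 XOR 1 XOR 1 XOR 1 XOR 0 XOR 1 XOR 0 XOR 0 XOR 0 XOR 1 XOR 0 XOR 1 = 0

0


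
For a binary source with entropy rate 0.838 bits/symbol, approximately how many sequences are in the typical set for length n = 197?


log2|A_typical| = nH = 197 * 0.838 = 165.086, so |A_typical| ~ 2^165.086 = 4.964e+49

4.964e+49


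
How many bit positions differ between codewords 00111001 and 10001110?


Count differing positions: ^ . ^ ^ . ^ ^ ^ = 6 differences

6


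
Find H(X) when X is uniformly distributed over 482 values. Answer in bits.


H = log2(n) = log2(482) = 8.9129

8.9129 bits


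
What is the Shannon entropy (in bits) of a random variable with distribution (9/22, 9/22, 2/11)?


H = -sum(p_i * log2(p_i)). Terms: -(9/22)*log2(9/22) = 0.527525; -(9/22)*log2(9/22) = 0.527525; -(2/11)*log2(2/11) = 0.447169. H = 0.527525 + 0.527525 + 0.447169 = 1.5022

1.5022 bits


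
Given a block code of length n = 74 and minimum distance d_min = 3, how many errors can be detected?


Detection capability = d_min - 1 = 3 - 1 = 2

2 errors


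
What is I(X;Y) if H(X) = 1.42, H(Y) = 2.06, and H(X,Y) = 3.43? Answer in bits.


I(X;Y) = H(X) + H(Y) - H(X,Y) = 1.42 + 2.06 - 3.43 = 0.05

0.05 bits


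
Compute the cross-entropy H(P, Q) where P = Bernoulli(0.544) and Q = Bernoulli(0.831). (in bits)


H(P,Q) = -p*log2(q) - (1-p)*log2(1-q). -0.544*log2(0.831) = 0.145291; -0.456*log2(0.169) = 1.169597. H(P,Q) = 0.145291 + 1.169597 = 1.3149

1.3149 bits


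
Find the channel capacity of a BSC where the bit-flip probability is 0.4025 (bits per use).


H(p) = -p*log2(p) - (1-p)*log2(1-p) = -0.4025*log2(0.4025) - 0.5975*log2(0.5975) = 0.528458 + 0.443936 = 0.9724. C = 1 - H(p) = 1 - 0.9724 = 0.0276

0.0276 bits


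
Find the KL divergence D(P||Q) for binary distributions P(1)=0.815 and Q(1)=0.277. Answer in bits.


KL = p*log2(p/q) + (1-p)*log2((1-p)/(1-q)) = 0.815*log2(0.815/0.277) + 0.185*log2(0.185/0.723) = 0.9051

0.9051 bits


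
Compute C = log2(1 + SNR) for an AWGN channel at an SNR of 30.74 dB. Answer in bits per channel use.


SNR_linear = 10^(30.74/10) = 1185.7687; C = log2(1 + SNR_linear) = log2(1 + 1185.7687) = 10.2128

10.2128 bits/channel use


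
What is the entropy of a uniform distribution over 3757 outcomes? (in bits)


H = log2(n) = log2(3757) = 11.8754

11.8754 bits


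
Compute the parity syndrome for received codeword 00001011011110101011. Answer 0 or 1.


Syndrome = XOR of all bits = 0 XOR 0 XOR 0 XOR 0 XOR 1 XOR 0 XOR 1 XOR 1 XOR 0 XOR 1 XOR 1 XOR 1 XOR 1 XOR 0 XOR 1 XOR 0 XOR 1 XOR 0 XOR 1 XOR 1 = 1

1


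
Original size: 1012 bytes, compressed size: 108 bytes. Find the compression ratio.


Ratio = original / compressed = 1012 / 108 = 9.3704

9.3704


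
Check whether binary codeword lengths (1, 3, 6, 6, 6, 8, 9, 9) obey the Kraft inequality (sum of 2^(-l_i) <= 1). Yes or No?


Kraft sum = sum(2^(-l_i)) = 0.6797, need <= 1. Result: satisfied (a binary prefix-free code with these lengths exists)

Yes


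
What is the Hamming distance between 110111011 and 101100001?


Count differing positions: . ^ ^ . ^ ^ . ^ . = 5 differences

5


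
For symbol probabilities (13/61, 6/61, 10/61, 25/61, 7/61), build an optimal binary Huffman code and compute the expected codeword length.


Huffman construction (repeatedly merge the two least-probable nodes; each merge adds 1 bit to every symbol beneath it): 6/61 + 7/61 = 13/61; 10/61 + 13/61 = 23/61; 13/61 + 23/61 = 36/61; 25/61 + 36/61 = 1. Resulting codeword lengths (in the order the probabilities were given): (3, 3, 3, 1, 3). L_avg = sum(p_i * l_i) = 13/61*3 + 6/61*3 + 10/61*3 + 25/61*1 + 7/61*3 = 133/61 = 2.1803

2.1803 bits


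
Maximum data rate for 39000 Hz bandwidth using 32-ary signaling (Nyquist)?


Rate = 2 * B * log2(M) = 2 * 39000 * 5.0 = 390000.0

390000.0 bps


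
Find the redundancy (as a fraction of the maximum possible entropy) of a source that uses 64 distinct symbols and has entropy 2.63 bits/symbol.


H_max = log2(K) = log2(64) = 6.0 bits/symbol. Redundancy = 1 - H/H_max = 1 - 2.63/6.0 = 1 - 0.4383 = 0.5617

0.5617


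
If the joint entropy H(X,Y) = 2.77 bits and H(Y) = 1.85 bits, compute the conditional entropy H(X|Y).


H(X|Y) = H(X,Y) - H(Y) = 2.77 - 1.85 = 0.92

0.92 bits


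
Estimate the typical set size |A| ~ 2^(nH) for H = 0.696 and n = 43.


log2|A_typical| = nH = 43 * 0.696 = 29.928, so |A_typical| ~ 2^29.928 = 1.021e+09

1.021e+09


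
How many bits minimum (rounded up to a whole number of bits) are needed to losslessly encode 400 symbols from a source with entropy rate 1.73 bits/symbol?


Minimum bits >= n * H = 400 * 1.73 = 692.0, rounded up to a whole number of bits = 692

692 bits


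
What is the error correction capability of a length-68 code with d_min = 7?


Correction capability = floor((d-1)/2) = floor((7-1)/2) = 3

3 errors


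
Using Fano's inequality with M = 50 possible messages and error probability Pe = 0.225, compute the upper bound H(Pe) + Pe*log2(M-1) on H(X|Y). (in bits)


H(Pe) = -Pe*log2(Pe) - (1-Pe)*log2(1-Pe) = -0.225*log2(0.225) - 0.775*log2(0.775) = 0.484201 + 0.284992 = 0.7692. Pe*log2(M-1) = 0.225*log2(49) = 1.263310. Bound = H(Pe) + Pe*log2(M-1) = 0.484201 + 0.284992 + 1.263310 = 2.0325

2.0325 bits


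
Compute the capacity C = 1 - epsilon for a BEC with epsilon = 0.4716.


C = 1 - epsilon = 1 - 0.4716 = 0.5284

0.5284 bits


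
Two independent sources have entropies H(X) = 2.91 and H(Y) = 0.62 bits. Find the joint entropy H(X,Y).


For independent variables, H(X,Y) = H(X) + H(Y) = 2.91 + 0.62 = 3.53

3.53 bits


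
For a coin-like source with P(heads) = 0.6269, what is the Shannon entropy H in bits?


H = -p*log2(p) - (1-p)*log2(1-p). -0.6269*log2(0.6269) = 0.422338; -0.3731*log2(0.3731) = 0.530685. H = 0.422338 + 0.530685 = 0.953

0.953 bits


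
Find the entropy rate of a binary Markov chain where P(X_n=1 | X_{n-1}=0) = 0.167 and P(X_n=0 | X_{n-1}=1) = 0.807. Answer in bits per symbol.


Stationary distribution: pi_0 = p10/(p01+p10) = 0.8285, pi_1 = 0.1715. Entropy rate H' = pi_0*H(p01) + pi_1*H(p10) = 0.8285*0.6508 + 0.1715*0.7077 = 0.6606

0.6606 bits/symbol


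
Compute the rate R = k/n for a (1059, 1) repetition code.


Rate = k/n = 1/1059

1/1059


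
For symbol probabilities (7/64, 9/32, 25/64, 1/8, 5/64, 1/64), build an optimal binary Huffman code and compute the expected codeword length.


Huffman construction (repeatedly merge the two least-probable nodes; each merge adds 1 bit to every symbol beneath it): 1/64 + 5/64 = 3/32; 3/32 + 7/64 = 13/64; 1/8 + 13/64 = 21/64; 9/32 + 21/64 = 39/64; 25/64 + 39/64 = 1. Resulting codeword lengths (in the order the probabilities were given): (4, 2, 1, 3, 5, 5). L_avg = sum(p_i * l_i) = 7/64*4 + 9/32*2 + 25/64*1 + 1/8*3 + 5/64*5 + 1/64*5 = 143/64 = 2.2344

2.2344 bits


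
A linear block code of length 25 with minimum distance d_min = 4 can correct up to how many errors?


Correction capability = floor((d-1)/2) = floor((4-1)/2) = 1

1 errors


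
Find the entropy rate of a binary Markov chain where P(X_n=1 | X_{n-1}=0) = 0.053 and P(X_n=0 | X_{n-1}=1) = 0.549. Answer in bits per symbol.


Stationary distribution: pi_0 = p10/(p01+p10) = 0.912, pi_1 = 0.088. Entropy rate H' = pi_0*H(p01) + pi_1*H(p10) = 0.912*0.299 + 0.088*0.9931 = 0.3601

0.3601 bits/symbol


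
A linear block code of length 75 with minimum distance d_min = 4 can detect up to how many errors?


Detection capability = d_min - 1 = 4 - 1 = 3

3 errors


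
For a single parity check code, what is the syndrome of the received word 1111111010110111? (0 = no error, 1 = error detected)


Syndrome = XOR of all bits = 1 XOR 1 XOR 1 XOR 1 XOR 1 XOR 1 XOR 1 XOR 0 XOR 1 XOR 0 XOR 1 XOR 1 XOR 0 XOR 1 XOR 1 XOR 1 = 1

1


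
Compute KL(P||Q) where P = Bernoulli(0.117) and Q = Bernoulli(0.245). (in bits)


KL = p*log2(p/q) + (1-p)*log2((1-p)/(1-q)) = 0.117*log2(0.117/0.245) + 0.883*log2(0.883/0.755) = 0.0747

0.0747 bits


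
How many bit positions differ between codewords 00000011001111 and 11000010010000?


Count differing positions: ^ ^ . . . . . ^ . ^ ^ ^ ^ ^ = 8 differences

8


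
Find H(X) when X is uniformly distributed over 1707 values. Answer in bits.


H = log2(n) = log2(1707) = 10.7372

10.7372 bits


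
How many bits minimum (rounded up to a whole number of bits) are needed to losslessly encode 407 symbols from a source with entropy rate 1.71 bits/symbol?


Minimum bits >= n * H = 407 * 1.71 = 695.97, rounded up to a whole number of bits = 696

696 bits


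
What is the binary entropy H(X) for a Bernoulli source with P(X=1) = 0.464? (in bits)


H = -p*log2(p) - (1-p)*log2(1-p). -0.464*log2(0.464) = 0.514021; -0.536*log2(0.536) = 0.482237. H = 0.514021 + 0.482237 = 0.9963

0.9963 bits


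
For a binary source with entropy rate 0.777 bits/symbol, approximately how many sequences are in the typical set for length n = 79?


log2|A_typical| = nH = 79 * 0.777 = 61.383, so |A_typical| ~ 2^61.383 = 3.007e+18

3.007e+18


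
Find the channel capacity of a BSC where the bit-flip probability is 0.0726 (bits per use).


H(p) = -p*log2(p) - (1-p)*log2(1-p) = -0.0726*log2(0.0726) - 0.9274*log2(0.9274) = 0.274710 + 0.100842 = 0.3756. C = 1 - H(p) = 1 - 0.3756 = 0.6244

0.6244 bits


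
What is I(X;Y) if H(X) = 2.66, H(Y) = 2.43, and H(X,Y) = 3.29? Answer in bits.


I(X;Y) = H(X) + H(Y) - H(X,Y) = 2.66 + 2.43 - 3.29 = 1.8

1.8 bits


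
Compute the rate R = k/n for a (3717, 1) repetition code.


Rate = k/n = 1/3717

1/3717


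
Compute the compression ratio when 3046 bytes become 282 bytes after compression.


Ratio = original / compressed = 3046 / 282 = 10.8014

10.8014


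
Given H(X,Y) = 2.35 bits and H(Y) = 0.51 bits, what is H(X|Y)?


H(X|Y) = H(X,Y) - H(Y) = 2.35 - 0.51 = 1.84

1.84 bits


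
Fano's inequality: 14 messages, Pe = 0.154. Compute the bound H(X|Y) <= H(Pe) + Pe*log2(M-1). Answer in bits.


H(Pe) = -Pe*log2(Pe) - (1-Pe)*log2(1-Pe) = -0.154*log2(0.154) - 0.846*log2(0.846) = 0.415646 + 0.204115 = 0.6198. Pe*log2(M-1) = 0.154*log2(13) = 0.569868. Bound = H(Pe) + Pe*log2(M-1) = 0.415646 + 0.204115 + 0.569868 = 1.1896

1.1896 bits


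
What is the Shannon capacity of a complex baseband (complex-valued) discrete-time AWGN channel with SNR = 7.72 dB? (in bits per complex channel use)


SNR_linear = 10^(7.72/10) = 5.9156; C = log2(1 + SNR_linear) = log2(1 + 5.9156) = 2.7899

2.7899 bits/channel use


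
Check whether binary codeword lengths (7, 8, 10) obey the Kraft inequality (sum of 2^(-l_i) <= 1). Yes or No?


Kraft sum = sum(2^(-l_i)) = 0.0127, need <= 1. Result: satisfied (a binary prefix-free code with these lengths exists)

Yes


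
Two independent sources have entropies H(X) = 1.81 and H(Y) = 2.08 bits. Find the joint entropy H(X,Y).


For independent variables, H(X,Y) = H(X) + H(Y) = 1.81 + 2.08 = 3.89

3.89 bits


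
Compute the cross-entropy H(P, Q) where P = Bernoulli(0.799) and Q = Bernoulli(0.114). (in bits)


H(P,Q) = -p*log2(q) - (1-p)*log2(1-q). -0.799*log2(0.114) = 2.503183; -0.201*log2(0.886) = 0.035099. H(P,Q) = 2.503183 + 0.035099 = 2.5383

2.5383 bits


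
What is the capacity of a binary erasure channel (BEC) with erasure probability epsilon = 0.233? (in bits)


C = 1 - epsilon = 1 - 0.233 = 0.767

0.767 bits


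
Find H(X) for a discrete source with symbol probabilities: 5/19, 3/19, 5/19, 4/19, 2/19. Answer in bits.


H = -sum(p_i * log2(p_i)). Terms: -(5/19)*log2(5/19) = 0.506842; -(3/19)*log2(3/19) = 0.420468; -(5/19)*log2(5/19) = 0.506842; -(4/19)*log2(4/19) = 0.473248; -(2/19)*log2(2/19) = 0.341887. H = 0.506842 + 0.420468 + 0.506842 + 0.473248 + 0.341887 = 2.2493

2.2493 bits


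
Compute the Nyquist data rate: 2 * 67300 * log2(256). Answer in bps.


Rate = 2 * B * log2(M) = 2 * 67300 * 8.0 = 1076800.0

1076800.0 bps


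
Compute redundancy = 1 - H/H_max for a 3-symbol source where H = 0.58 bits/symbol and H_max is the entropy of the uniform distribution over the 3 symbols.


H_max = log2(K) = log2(3) = 1.585 bits/symbol. Redundancy = 1 - H/H_max = 1 - 0.58/1.585 = 1 - 0.3659 = 0.6341

0.6341


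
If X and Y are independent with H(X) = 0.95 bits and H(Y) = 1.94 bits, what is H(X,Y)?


For independent variables, H(X,Y) = H(X) + H(Y) = 0.95 + 1.94 = 2.89

2.89 bits


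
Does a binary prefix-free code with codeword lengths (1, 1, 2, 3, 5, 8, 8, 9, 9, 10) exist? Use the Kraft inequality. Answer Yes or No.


Kraft sum = sum(2^(-l_i)) = 1.4189, need <= 1. Result: violated (a binary prefix-free code with these lengths cannot exist)

No


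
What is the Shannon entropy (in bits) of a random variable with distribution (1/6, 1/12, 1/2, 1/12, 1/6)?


H = -sum(p_i * log2(p_i)). Terms: -(1/6)*log2(1/6) = 0.430827; -(1/12)*log2(1/12) = 0.298747; -(1/2)*log2(1/2) = 0.500000; -(1/12)*log2(1/12) = 0.298747; -(1/6)*log2(1/6) = 0.430827. H = 0.430827 + 0.298747 + 0.500000 + 0.298747 + 0.430827 = 1.9591

1.9591 bits


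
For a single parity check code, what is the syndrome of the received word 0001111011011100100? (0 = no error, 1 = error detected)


Syndrome = XOR of all bits = 0 XOR 0 XOR 0 XOR 1 XOR 1 XOR 1 XOR 1 XOR 0 XOR 1 XOR 1 XOR 0 XOR 1 XOR 1 XOR 1 XOR 0 XOR 0 XOR 1 XOR 0 XOR 0 = 0

0


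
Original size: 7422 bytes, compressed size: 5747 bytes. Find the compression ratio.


Ratio = original / compressed = 7422 / 5747 = 1.2915

1.2915


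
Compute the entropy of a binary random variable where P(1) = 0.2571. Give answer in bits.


H = -p*log2(p) - (1-p)*log2(1-p). -0.2571*log2(0.2571) = 0.503813; -0.7429*log2(0.7429) = 0.318526. H = 0.503813 + 0.318526 = 0.8223

0.8223 bits


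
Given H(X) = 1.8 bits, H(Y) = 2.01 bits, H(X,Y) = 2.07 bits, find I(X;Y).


I(X;Y) = H(X) + H(Y) - H(X,Y) = 1.8 + 2.01 - 2.07 = 1.74

1.74 bits


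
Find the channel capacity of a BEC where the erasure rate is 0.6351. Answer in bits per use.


C = 1 - epsilon = 1 - 0.6351 = 0.3649

0.3649 bits


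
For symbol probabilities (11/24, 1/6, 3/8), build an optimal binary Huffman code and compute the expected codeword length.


Huffman construction (repeatedly merge the two least-probable nodes; each merge adds 1 bit to every symbol beneath it): 1/6 + 3/8 = 13/24; 11/24 + 13/24 = 1. Resulting codeword lengths (in the order the probabilities were given): (1, 2, 2). L_avg = sum(p_i * l_i) = 11/24*1 + 1/6*2 + 3/8*2 = 37/24 = 1.5417

1.5417 bits


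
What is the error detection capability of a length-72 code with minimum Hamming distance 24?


Detection capability = d_min - 1 = 24 - 1 = 23

23 errors


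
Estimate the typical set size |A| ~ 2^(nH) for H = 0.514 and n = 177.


log2|A_typical| = nH = 177 * 0.514 = 90.978, so |A_typical| ~ 2^90.978 = 2.438e+27

2.438e+27


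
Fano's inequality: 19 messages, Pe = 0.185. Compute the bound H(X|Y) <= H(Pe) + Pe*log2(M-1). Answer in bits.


H(Pe) = -Pe*log2(Pe) - (1-Pe)*log2(1-Pe) = -0.185*log2(0.185) - 0.815*log2(0.815) = 0.450365 + 0.240529 = 0.6909. Pe*log2(M-1) = 0.185*log2(18) = 0.771436. Bound = H(Pe) + Pe*log2(M-1) = 0.450365 + 0.240529 + 0.771436 = 1.4623

1.4623 bits


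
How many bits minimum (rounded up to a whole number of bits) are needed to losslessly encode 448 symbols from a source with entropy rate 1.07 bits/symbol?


Minimum bits >= n * H = 448 * 1.07 = 479.36, rounded up to a whole number of bits = 480

480 bits


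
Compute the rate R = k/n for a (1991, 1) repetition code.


Rate = k/n = 1/1991

1/1991


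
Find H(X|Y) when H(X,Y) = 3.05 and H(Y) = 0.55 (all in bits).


H(X|Y) = H(X,Y) - H(Y) = 3.05 - 0.55 = 2.5

2.5 bits


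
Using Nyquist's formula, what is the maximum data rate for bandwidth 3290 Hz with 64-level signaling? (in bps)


Rate = 2 * B * log2(M) = 2 * 3290 * 6.0 = 39480.0

39480.0 bps


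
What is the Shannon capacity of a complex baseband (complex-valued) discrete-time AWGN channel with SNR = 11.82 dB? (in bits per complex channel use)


SNR_linear = 10^(11.82/10) = 15.2055; C = log2(1 + SNR_linear) = log2(1 + 15.2055) = 4.0184

4.0184 bits/channel use


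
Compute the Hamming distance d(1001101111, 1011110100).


Count differing positions: . . ^ . . ^ ^ . ^ ^ = 5 differences

5


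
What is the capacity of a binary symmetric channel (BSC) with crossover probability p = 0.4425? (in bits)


H(p) = -p*log2(p) - (1-p)*log2(1-p) = -0.4425*log2(0.4425) - 0.5575*log2(0.5575) = 0.520491 + 0.469948 = 0.9904. C = 1 - H(p) = 1 - 0.9904 = 0.0096

0.0096 bits


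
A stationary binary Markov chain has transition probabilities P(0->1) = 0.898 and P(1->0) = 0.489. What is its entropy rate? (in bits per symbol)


Stationary distribution: pi_0 = p10/(p01+p10) = 0.3526, pi_1 = 0.6474. Entropy rate H' = pi_0*H(p01) + pi_1*H(p10) = 0.3526*0.4753 + 0.6474*0.9997 = 0.8148

0.8148 bits/symbol


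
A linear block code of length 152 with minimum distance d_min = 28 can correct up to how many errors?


Correction capability = floor((d-1)/2) = floor((28-1)/2) = 13

13 errors


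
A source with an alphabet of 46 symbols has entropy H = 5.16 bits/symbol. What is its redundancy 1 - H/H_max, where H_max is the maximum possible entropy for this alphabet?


H_max = log2(K) = log2(46) = 5.5236 bits/symbol. Redundancy = 1 - H/H_max = 1 - 5.16/5.5236 = 1 - 0.9342 = 0.0658

0.0658


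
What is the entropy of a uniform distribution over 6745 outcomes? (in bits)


H = log2(n) = log2(6745) = 12.7196

12.7196 bits


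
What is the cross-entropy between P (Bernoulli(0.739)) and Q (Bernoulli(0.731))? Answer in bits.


H(P,Q) = -p*log2(q) - (1-p)*log2(1-q). -0.739*log2(0.731) = 0.334070; -0.261*log2(0.269) = 0.494418. H(P,Q) = 0.334070 + 0.494418 = 0.8285

0.8285 bits


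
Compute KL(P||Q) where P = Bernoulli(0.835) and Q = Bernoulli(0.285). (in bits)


KL = p*log2(p/q) + (1-p)*log2((1-p)/(1-q)) = 0.835*log2(0.835/0.285) + 0.165*log2(0.165/0.715) = 0.9459

0.9459 bits


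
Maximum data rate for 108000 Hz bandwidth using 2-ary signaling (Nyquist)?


Rate = 2 * B * log2(M) = 2 * 108000 * 1.0 = 216000.0

216000.0 bps


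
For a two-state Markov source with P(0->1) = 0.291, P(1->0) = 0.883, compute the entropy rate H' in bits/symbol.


Stationary distribution: pi_0 = p10/(p01+p10) = 0.7521, pi_1 = 0.2479. Entropy rate H' = pi_0*H(p01) + pi_1*H(p10) = 0.7521*0.87 + 0.2479*0.5207 = 0.7834

0.7834 bits/symbol


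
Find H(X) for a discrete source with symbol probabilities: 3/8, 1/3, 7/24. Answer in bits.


H = -sum(p_i * log2(p_i)). Terms: -(3/8)*log2(3/8) = 0.530639; -(1/3)*log2(1/3) = 0.528321; -(7/24)*log2(7/24) = 0.518469. H = 0.530639 + 0.528321 + 0.518469 = 1.5774

1.5774 bits


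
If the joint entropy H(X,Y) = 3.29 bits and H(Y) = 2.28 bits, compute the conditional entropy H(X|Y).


H(X|Y) = H(X,Y) - H(Y) = 3.29 - 2.28 = 1.01

1.01 bits


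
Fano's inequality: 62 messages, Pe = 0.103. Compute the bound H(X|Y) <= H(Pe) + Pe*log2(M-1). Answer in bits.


H(Pe) = -Pe*log2(Pe) - (1-Pe)*log2(1-Pe) = -0.103*log2(0.103) - 0.897*log2(0.897) = 0.337766 + 0.140668 = 0.4784. Pe*log2(M-1) = 0.103*log2(61) = 0.610866. Bound = H(Pe) + Pe*log2(M-1) = 0.337766 + 0.140668 + 0.610866 = 1.0893

1.0893 bits


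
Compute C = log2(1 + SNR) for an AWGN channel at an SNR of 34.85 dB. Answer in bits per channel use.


SNR_linear = 10^(34.85/10) = 3054.9211; C = log2(1 + SNR_linear) = log2(1 + 3054.9211) = 11.5774

11.5774 bits/channel use


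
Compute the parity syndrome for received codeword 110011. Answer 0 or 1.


Syndrome = XOR of all bits = 1 XOR 1 XOR 0 XOR 0 XOR 1 XOR 1 = 0

0


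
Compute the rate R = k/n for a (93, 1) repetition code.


Rate = k/n = 1/93

1/93


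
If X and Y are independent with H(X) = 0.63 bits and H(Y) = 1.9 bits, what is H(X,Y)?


For independent variables, H(X,Y) = H(X) + H(Y) = 0.63 + 1.9 = 2.53

2.53 bits


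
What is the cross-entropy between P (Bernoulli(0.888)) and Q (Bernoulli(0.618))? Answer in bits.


H(P,Q) = -p*log2(q) - (1-p)*log2(1-q). -0.888*log2(0.618) = 0.616557; -0.112*log2(0.382) = 0.155496. H(P,Q) = 0.616557 + 0.155496 = 0.7721

0.7721 bits


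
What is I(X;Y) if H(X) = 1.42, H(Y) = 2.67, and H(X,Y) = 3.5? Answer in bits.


I(X;Y) = H(X) + H(Y) - H(X,Y) = 1.42 + 2.67 - 3.5 = 0.59

0.59 bits


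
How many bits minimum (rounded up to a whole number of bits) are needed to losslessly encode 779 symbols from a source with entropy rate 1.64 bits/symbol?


Minimum bits >= n * H = 779 * 1.64 = 1277.56, rounded up to a whole number of bits = 1278

1278 bits


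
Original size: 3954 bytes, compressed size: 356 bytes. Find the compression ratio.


Ratio = original / compressed = 3954 / 356 = 11.1067

11.1067


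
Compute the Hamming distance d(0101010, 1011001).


Count differing positions: ^ ^ ^ . . ^ ^ = 5 differences

5


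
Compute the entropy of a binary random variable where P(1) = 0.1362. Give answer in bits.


H = -p*log2(p) - (1-p)*log2(1-p). -0.1362*log2(0.1362) = 0.391739; -0.8638*log2(0.8638) = 0.182461. H = 0.391739 + 0.182461 = 0.5742

0.5742 bits


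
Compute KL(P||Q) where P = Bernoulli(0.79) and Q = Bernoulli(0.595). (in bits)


KL = p*log2(p/q) + (1-p)*log2((1-p)/(1-q)) = 0.79*log2(0.79/0.595) + 0.21*log2(0.21/0.405) = 0.1241

0.1241 bits


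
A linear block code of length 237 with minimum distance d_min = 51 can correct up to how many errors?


Correction capability = floor((d-1)/2) = floor((51-1)/2) = 25

25 errors


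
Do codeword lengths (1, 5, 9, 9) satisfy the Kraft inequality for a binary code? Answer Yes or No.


Kraft sum = sum(2^(-l_i)) = 0.5352, need <= 1. Result: satisfied (a binary prefix-free code with these lengths exists)

Yes


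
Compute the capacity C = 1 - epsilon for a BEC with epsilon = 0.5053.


C = 1 - epsilon = 1 - 0.5053 = 0.4947

0.4947 bits


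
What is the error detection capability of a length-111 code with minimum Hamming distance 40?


Detection capability = d_min - 1 = 40 - 1 = 39

39 errors


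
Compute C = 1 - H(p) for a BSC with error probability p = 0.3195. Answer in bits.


H(p) = -p*log2(p) - (1-p)*log2(1-p) = -0.3195*log2(0.3195) - 0.6805*log2(0.6805) = 0.525933 + 0.377904 = 0.9038. C = 1 - H(p) = 1 - 0.9038 = 0.0962

0.0962 bits


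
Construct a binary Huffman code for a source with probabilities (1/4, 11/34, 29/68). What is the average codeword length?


Huffman construction (repeatedly merge the two least-probable nodes; each merge adds 1 bit to every symbol beneath it): 1/4 + 11/34 = 39/68; 29/68 + 39/68 = 1. Resulting codeword lengths (in the order the probabilities were given): (2, 2, 1). L_avg = sum(p_i * l_i) = 1/4*2 + 11/34*2 + 29/68*1 = 107/68 = 1.5735

1.5735 bits


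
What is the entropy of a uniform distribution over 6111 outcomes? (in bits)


H = log2(n) = log2(6111) = 12.5772

12.5772 bits


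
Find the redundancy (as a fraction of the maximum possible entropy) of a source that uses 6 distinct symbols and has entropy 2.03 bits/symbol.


H_max = log2(K) = log2(6) = 2.585 bits/symbol. Redundancy = 1 - H/H_max = 1 - 2.03/2.585 = 1 - 0.7853 = 0.2147

0.2147


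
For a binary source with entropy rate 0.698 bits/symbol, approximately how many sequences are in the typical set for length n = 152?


log2|A_typical| = nH = 152 * 0.698 = 106.096, so |A_typical| ~ 2^106.096 = 8.671e+31

8.671e+31


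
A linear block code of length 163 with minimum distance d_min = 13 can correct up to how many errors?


Correction capability = floor((d-1)/2) = floor((13-1)/2) = 6

6 errors


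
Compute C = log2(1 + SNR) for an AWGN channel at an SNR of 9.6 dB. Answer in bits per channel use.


SNR_linear = 10^(9.6/10) = 9.1201; C = log2(1 + SNR_linear) = log2(1 + 9.1201) = 3.3392

3.3392 bits/channel use


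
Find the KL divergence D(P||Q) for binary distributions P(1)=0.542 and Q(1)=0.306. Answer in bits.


KL = p*log2(p/q) + (1-p)*log2((1-p)/(1-q)) = 0.542*log2(0.542/0.306) + 0.458*log2(0.458/0.694) = 0.1724

0.1724 bits


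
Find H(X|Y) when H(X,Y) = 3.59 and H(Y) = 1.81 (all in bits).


H(X|Y) = H(X,Y) - H(Y) = 3.59 - 1.81 = 1.78

1.78 bits


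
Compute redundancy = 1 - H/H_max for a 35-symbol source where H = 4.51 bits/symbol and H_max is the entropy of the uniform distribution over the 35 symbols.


H_max = log2(K) = log2(35) = 5.1293 bits/symbol. Redundancy = 1 - H/H_max = 1 - 4.51/5.1293 = 1 - 0.8793 = 0.1207

0.1207


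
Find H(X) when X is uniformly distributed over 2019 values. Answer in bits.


H = log2(n) = log2(2019) = 10.9794

10.9794 bits


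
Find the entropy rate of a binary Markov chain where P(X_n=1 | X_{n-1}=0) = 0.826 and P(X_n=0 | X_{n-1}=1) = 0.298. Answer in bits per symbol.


Stationary distribution: pi_0 = p10/(p01+p10) = 0.2651, pi_1 = 0.7349. Entropy rate H' = pi_0*H(p01) + pi_1*H(p10) = 0.2651*0.6668 + 0.7349*0.8788 = 0.8226

0.8226 bits/symbol


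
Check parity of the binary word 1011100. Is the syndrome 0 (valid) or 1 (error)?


Syndrome = XOR of all bits = 1 XOR 0 XOR 1 XOR 1 XOR 1 XOR 0 XOR 0 = 0

0


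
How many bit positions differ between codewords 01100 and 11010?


Count differing positions: ^ . ^ ^ . = 3 differences

3


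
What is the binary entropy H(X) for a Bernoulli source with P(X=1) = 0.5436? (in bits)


H = -p*log2(p) - (1-p)*log2(1-p). -0.5436*log2(0.5436) = 0.478032; -0.4564*log2(0.4564) = 0.516476. H = 0.478032 + 0.516476 = 0.9945

0.9945 bits


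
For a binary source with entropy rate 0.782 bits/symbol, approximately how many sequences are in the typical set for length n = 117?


log2|A_typical| = nH = 117 * 0.782 = 91.494, so |A_typical| ~ 2^91.494 = 3.487e+27

3.487e+27


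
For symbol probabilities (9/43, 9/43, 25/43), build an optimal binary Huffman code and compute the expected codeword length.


Huffman construction (repeatedly merge the two least-probable nodes; each merge adds 1 bit to every symbol beneath it): 9/43 + 9/43 = 18/43; 18/43 + 25/43 = 1. Resulting codeword lengths (in the order the probabilities were given): (2, 2, 1). L_avg = sum(p_i * l_i) = 9/43*2 + 9/43*2 + 25/43*1 = 61/43 = 1.4186

1.4186 bits


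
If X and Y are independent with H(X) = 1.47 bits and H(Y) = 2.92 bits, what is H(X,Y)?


For independent variables, H(X,Y) = H(X) + H(Y) = 1.47 + 2.92 = 4.39

4.39 bits


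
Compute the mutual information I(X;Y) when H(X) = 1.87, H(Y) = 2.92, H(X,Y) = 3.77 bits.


I(X;Y) = H(X) + H(Y) - H(X,Y) = 1.87 + 2.92 - 3.77 = 1.02

1.02 bits


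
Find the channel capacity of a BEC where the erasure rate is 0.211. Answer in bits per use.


C = 1 - epsilon = 1 - 0.211 = 0.789

0.789 bits


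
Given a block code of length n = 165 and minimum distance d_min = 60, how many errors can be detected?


Detection capability = d_min - 1 = 60 - 1 = 59

59 errors


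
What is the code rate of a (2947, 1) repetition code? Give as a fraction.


Rate = k/n = 1/2947

1/2947


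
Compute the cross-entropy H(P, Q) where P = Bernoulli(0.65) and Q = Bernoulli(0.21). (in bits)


H(P,Q) = -p*log2(q) - (1-p)*log2(1-q). -0.65*log2(0.21) = 1.463500; -0.35*log2(0.79) = 0.119026. H(P,Q) = 1.463500 + 0.119026 = 1.5825

1.5825 bits


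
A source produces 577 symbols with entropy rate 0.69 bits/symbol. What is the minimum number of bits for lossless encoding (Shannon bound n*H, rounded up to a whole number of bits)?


Minimum bits >= n * H = 577 * 0.69 = 398.13, rounded up to a whole number of bits = 399

399 bits


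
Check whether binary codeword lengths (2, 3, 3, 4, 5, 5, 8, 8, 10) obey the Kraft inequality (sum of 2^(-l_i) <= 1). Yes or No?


Kraft sum = sum(2^(-l_i)) = 0.6338, need <= 1. Result: satisfied (a binary prefix-free code with these lengths exists)

Yes


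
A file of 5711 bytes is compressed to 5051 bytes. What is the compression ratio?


Ratio = original / compressed = 5711 / 5051 = 1.1307

1.1307


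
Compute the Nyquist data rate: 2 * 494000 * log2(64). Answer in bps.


Rate = 2 * B * log2(M) = 2 * 494000 * 6.0 = 5928000.0

5928000.0 bps


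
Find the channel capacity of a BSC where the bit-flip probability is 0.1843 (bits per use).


H(p) = -p*log2(p) - (1-p)*log2(1-p) = -0.1843*log2(0.1843) - 0.8157*log2(0.8157) = 0.449668 + 0.239726 = 0.6894. C = 1 - H(p) = 1 - 0.6894 = 0.3106

0.3106 bits


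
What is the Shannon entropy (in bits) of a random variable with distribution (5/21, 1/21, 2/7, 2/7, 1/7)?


H = -sum(p_i * log2(p_i)). Terms: -(5/21)*log2(5/21) = 0.492950; -(1/21)*log2(1/21) = 0.209158; -(2/7)*log2(2/7) = 0.516387; -(2/7)*log2(2/7) = 0.516387; -(1/7)*log2(1/7) = 0.401051. H = 0.492950 + 0.209158 + 0.516387 + 0.516387 + 0.401051 = 2.1359

2.1359 bits


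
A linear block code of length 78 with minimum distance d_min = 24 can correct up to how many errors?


Correction capability = floor((d-1)/2) = floor((24-1)/2) = 11

11 errors


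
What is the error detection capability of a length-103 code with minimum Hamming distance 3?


Detection capability = d_min - 1 = 3 - 1 = 2

2 errors


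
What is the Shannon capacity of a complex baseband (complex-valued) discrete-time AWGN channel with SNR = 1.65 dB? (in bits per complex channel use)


SNR_linear = 10^(1.65/10) = 1.4622; C = log2(1 + SNR_linear) = log2(1 + 1.4622) = 1.2999

1.2999 bits/channel use


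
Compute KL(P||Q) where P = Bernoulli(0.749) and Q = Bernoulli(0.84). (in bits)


KL = p*log2(p/q) + (1-p)*log2((1-p)/(1-q)) = 0.749*log2(0.749/0.84) + 0.251*log2(0.251/0.16) = 0.0392

0.0392 bits


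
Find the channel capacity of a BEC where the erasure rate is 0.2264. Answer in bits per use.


C = 1 - epsilon = 1 - 0.2264 = 0.7736

0.7736 bits
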